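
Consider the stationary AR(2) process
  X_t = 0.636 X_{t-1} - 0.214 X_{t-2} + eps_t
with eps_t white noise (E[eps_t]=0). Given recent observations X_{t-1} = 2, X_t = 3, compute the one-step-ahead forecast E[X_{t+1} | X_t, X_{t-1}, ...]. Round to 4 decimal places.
E[X_{t+1} \mid \mathcal F_t] = 1.4800

For an AR(p) model X_t = c + sum_i phi_i X_{t-i} + eps_t, the
one-step-ahead conditional mean is
  E[X_{t+1} | X_t, ...] = c + sum_i phi_i X_{t+1-i}.
Substitute known values:
  E[X_{t+1} | ...] = (0.636) * (3) + (-0.214) * (2)
                   = 1.4800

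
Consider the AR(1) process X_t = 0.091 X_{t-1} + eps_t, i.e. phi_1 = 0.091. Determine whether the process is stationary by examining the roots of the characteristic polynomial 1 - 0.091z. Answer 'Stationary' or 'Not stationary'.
\text{Stationary}

The AR(p) characteristic polynomial is P(z) = 1 - 0.091z.
Stationarity requires all roots to lie outside the unit circle, i.e. |z| > 1 for every root.
This is linear in z: 1 + (-0.091) z = 0  =>  z = -1/(-0.091) = 10.989011,  |z| = 10.989011.
Moduli of all roots: 10.9890.
All moduli strictly greater than 1? Yes.
Verdict: Stationary.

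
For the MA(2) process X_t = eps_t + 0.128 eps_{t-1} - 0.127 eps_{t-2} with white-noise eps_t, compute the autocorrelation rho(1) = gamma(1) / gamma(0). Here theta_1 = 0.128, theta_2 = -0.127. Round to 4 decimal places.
\rho(1) = 0.1082

For an MA(q) process with theta_0 = 1, the autocovariance is
  gamma(k) = sigma^2 * sum_{i=0..q-k} theta_i * theta_{i+k},
and rho(k) = gamma(k) / gamma(0). Sigma^2 cancels.
  numerator   = (1)*(0.128) + (0.128)*(-0.127) = 0.111744.
  denominator = (1)^2 + (0.128)^2 + (-0.127)^2 = 1.032513.
  rho(1) = 0.111744 / 1.032513 = 0.1082.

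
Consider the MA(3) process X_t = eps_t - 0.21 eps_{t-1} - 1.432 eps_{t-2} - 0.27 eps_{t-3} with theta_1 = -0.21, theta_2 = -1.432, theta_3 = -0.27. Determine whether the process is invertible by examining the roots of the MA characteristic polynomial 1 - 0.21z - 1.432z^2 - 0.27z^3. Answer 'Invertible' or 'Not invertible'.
\text{Not invertible}

The MA(q) characteristic polynomial is P(z) = 1 - 0.21z - 1.432z^2 - 0.27z^3.
Invertibility requires all roots to lie outside the unit circle, i.e. |z| > 1 for every root.
Degree 3: look for a simple real root z0 first, then factor out (1 - z/z0) and solve the remaining quadratic.
Testing z0 = -5: P(-5) = 1 + (-0.21)(-5) + (-1.432)(-5)^2 + (-0.27)(-5)^3
  = 1 + (1.05) + (-35.8) + (33.75) = 0.  So z_0 = -5 is a root, |z_0| = 5.
Divide out the factor (1 + 0.2 z) = (1 - z/z0) (since 1/z0 = -0.2):
  P(z) = (1 + 0.2 z)(1 + (-0.41) z + (-1.35) z^2)
  [check: z-coef -0.41 - (-0.2) = -0.21; z^2-coef -1.35 - (-0.2)(-0.41) = -1.432; z^3-coef -(-0.2)(-1.35) = -0.27.]
Remaining roots from the quadratic factor 1 + (-0.41) z + (-1.35) z^2:
  Set 1 + (-0.41) z + (-1.35) z^2 = 0, i.e. a z^2 + b z + c = 0 with a = -1.35, b = -0.41, c = 1.
  Discriminant D = b^2 - 4ac = (-0.41)^2 - 4*(-1.35)*1 = 0.1681 - (-5.4) = 5.5681.
  D >= 0, so the roots are real: z = (-b +/- sqrt(D)) / (2a) = (0.41 +/- 2.359682) / (-2.7).
    z_1 = (0.41 + 2.359682) / (-2.7) = -1.0258,   |z_1| = 1.0258.
    z_2 = (0.41 - 2.359682) / (-2.7) = 0.7221,   |z_2| = 0.7221.
Moduli of all roots: 5.0000, 1.0258, 0.7221.
All moduli strictly greater than 1? No.
Verdict: Not invertible.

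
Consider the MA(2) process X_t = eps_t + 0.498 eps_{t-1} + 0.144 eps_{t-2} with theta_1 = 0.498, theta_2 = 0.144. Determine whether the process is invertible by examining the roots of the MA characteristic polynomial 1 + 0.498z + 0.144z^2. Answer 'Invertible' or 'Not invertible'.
\text{Invertible}

The MA(q) characteristic polynomial is P(z) = 1 + 0.498z + 0.144z^2.
Invertibility requires all roots to lie outside the unit circle, i.e. |z| > 1 for every root.
Set 1 + (0.498) z + (0.144) z^2 = 0, i.e. a z^2 + b z + c = 0 with a = 0.144, b = 0.498, c = 1.
Discriminant D = b^2 - 4ac = (0.498)^2 - 4*(0.144)*1 = 0.248004 - (0.576) = -0.327996.
D < 0, so the roots are the complex-conjugate pair z = (-b +/- i sqrt(-D)) / (2a) = -1.7292 +/- 1.9886i.
For a conjugate pair |z|^2 = z * conj(z) = (product of roots) = c/a = 1/(0.144) = 6.944444, so |z| = sqrt(6.944444) = 2.6352 for both roots.
Moduli of all roots: 2.6352, 2.6352.
All moduli strictly greater than 1? Yes.
Verdict: Invertible.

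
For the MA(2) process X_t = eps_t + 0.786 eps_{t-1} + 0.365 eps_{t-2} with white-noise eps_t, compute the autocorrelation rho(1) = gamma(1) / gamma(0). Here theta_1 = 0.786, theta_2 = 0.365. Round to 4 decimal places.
\rho(1) = 0.6127

For an MA(q) process with theta_0 = 1, the autocovariance is
  gamma(k) = sigma^2 * sum_{i=0..q-k} theta_i * theta_{i+k},
and rho(k) = gamma(k) / gamma(0). Sigma^2 cancels.
  numerator   = (1)*(0.786) + (0.786)*(0.365) = 1.07289.
  denominator = (1)^2 + (0.786)^2 + (0.365)^2 = 1.751021.
  rho(1) = 1.07289 / 1.751021 = 0.6127.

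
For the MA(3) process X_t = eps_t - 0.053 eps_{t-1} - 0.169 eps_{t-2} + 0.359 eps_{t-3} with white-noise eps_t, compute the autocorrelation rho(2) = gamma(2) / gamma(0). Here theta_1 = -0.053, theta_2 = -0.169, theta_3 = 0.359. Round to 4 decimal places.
\rho(2) = -0.1621

For an MA(q) process with theta_0 = 1, the autocovariance is
  gamma(k) = sigma^2 * sum_{i=0..q-k} theta_i * theta_{i+k},
and rho(k) = gamma(k) / gamma(0). Sigma^2 cancels.
  numerator   = (1)*(-0.169) + (-0.053)*(0.359) = -0.188027.
  denominator = (1)^2 + (-0.053)^2 + (-0.169)^2 + (0.359)^2 = 1.160251.
  rho(2) = -0.188027 / 1.160251 = -0.1621.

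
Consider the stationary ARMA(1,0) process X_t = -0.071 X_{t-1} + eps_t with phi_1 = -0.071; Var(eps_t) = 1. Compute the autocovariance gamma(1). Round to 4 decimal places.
\gamma(1) = -0.0714

Multiply the model equation by X_{t-k} and take expectations. With theta_0 = psi_0 = 1 and psi_j the MA(infinity) weights, this gives
  gamma(k) - sum_i phi_i gamma(k-i) = c_k,
  c_k = sigma^2 * sum_{j=k..q} theta_j psi_{j-k}   (c_k = 0 for k > q),
using gamma(-m) = gamma(m).
Pure AR (q = 0): c_0 = sigma^2 = 1, c_k = 0 for k >= 1.
Equations for k = 0 and k = 1 (AR order 1):
  gamma(0) = phi_1 gamma(1) + c_0
  gamma(1) = phi_1 gamma(0) + c_1
Substituting the second into the first: gamma(0) (1 - phi_1^2) = c_0 + phi_1 c_1, so
  gamma(0) = c_0 / (1 - phi_1^2) = 1 / (1 - (-0.071)^2) = 1 / 0.994959 = 1.005067.
  gamma(1) = phi_1 gamma(0) = (-0.071)(1.005067) = -0.07136.
Therefore gamma(1) = -0.0714 (to 4 decimal places).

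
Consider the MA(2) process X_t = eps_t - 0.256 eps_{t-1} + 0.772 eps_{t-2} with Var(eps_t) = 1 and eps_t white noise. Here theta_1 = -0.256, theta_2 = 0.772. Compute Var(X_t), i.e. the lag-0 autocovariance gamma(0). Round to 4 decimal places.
\gamma(0) = 1.6615

For an MA(q) process X_t = eps_t + sum_i theta_i eps_{t-i} with
Var(eps_t) = sigma^2, the variance is
  gamma(0) = sigma^2 * (1 + sum_i theta_i^2).
  sum_i theta_i^2 = (-0.256)^2 + (0.772)^2 = 0.065536 + 0.595984 = 0.66152.
  gamma(0) = 1 * (1 + 0.66152) = 1 * 1.66152 = 1.66152, which rounds to 1.6615.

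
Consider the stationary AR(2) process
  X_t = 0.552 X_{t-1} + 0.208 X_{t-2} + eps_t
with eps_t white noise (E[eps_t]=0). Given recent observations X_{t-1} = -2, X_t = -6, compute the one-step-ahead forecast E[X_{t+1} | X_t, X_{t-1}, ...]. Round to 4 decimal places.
E[X_{t+1} \mid \mathcal F_t] = -3.7280

For an AR(p) model X_t = c + sum_i phi_i X_{t-i} + eps_t, the
one-step-ahead conditional mean is
  E[X_{t+1} | X_t, ...] = c + sum_i phi_i X_{t+1-i}.
Substitute known values:
  E[X_{t+1} | ...] = (0.552) * (-6) + (0.208) * (-2)
                   = -3.7280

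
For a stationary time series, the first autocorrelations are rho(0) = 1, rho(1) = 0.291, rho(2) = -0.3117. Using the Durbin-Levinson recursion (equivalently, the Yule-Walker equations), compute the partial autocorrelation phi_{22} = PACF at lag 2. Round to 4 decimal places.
\phi_{22} = -0.4331

The PACF at lag k is phi_{kk}, the last component of the solution
to the Yule-Walker system G_k phi = r_k where
  (G_k)_{ij} = rho(|i - j|), (r_k)_i = rho(i), i,j = 1..k.
Equivalently, Durbin-Levinson gives phi_{kk} iteratively:
  phi_{11} = rho(1)
  phi_{kk} = [rho(k) - sum_{j=1..k-1} phi_{k-1,j} rho(k-j)]
            / [1 - sum_{j=1..k-1} phi_{k-1,j} rho(j)],
  phi_{k,j} = phi_{k-1,j} - phi_{kk} phi_{k-1,k-j},  j = 1..k-1.
Step k = 1:
  phi_11 = rho(1) = 0.291.
Step k = 2:
  phi_22 = [rho(2) - phi_11 rho(1)] / [1 - phi_11 rho(1)] = [-0.3117 - (0.291)(0.291)] / [1 - (0.291)(0.291)]
         = -0.396381 / 0.915319 = -0.4331.
Therefore phi_{22} = -0.4331.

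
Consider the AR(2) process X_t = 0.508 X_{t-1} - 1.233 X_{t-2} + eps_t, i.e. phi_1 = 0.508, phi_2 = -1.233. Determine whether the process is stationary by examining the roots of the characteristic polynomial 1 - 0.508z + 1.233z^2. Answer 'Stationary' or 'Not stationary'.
\text{Not stationary}

The AR(p) characteristic polynomial is P(z) = 1 - 0.508z + 1.233z^2.
Stationarity requires all roots to lie outside the unit circle, i.e. |z| > 1 for every root.
Set 1 + (-0.508) z + (1.233) z^2 = 0, i.e. a z^2 + b z + c = 0 with a = 1.233, b = -0.508, c = 1.
Discriminant D = b^2 - 4ac = (-0.508)^2 - 4*(1.233)*1 = 0.258064 - (4.932) = -4.673936.
D < 0, so the roots are the complex-conjugate pair z = (-b +/- i sqrt(-D)) / (2a) = 0.206 +/- 0.8767i.
For a conjugate pair |z|^2 = z * conj(z) = (product of roots) = c/a = 1/(1.233) = 0.81103, so |z| = sqrt(0.81103) = 0.9006 for both roots.
Moduli of all roots: 0.9006, 0.9006.
All moduli strictly greater than 1? No.
Verdict: Not stationary.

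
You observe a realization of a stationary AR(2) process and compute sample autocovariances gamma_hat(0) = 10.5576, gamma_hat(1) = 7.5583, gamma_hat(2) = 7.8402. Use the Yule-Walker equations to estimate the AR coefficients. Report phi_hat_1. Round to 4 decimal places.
\hat\phi_{1} = 0.3780

The Yule-Walker equations for an AR(p) process read, in matrix form,
  Gamma_p phi = r_p,   with   (Gamma_p)_{ij} = gamma(|i - j|),
                       (r_p)_i = gamma(i),   i,j = 1..p.
Substitute the sample gammas (Toeplitz matrix and right-hand side of size 2):
  Gamma_p = [[10.5576, 7.5583], [7.5583, 10.5576]]
  r_p     = [7.5583, 7.8402]
Written out:
  10.5576 phi_1 + 7.5583 phi_2 = 7.5583
  7.5583 phi_1 + 10.5576 phi_2 = 7.8402
Solve by Cramer's rule:
  det = gamma(0)^2 - gamma(1)^2 = (10.5576)^2 - (7.5583)^2 = 111.46291776 - 57.12789889 = 54.33501887
  phi_hat_1 = [gamma(1) gamma(0) - gamma(1) gamma(2)] / det = [(7.5583)(10.5576) - (7.5583)(7.8402)] / 54.33501887 = 20.53892442 / 54.33501887 = 0.378
  phi_hat_2 = [gamma(0) gamma(2) - gamma(1)^2] / det = [(10.5576)(7.8402) - (7.5583)^2] / 54.33501887 = 25.64579663 / 54.33501887 = 0.472
So phi_hat = [0.3780, 0.4720].
Therefore phi_hat_1 = 0.3780.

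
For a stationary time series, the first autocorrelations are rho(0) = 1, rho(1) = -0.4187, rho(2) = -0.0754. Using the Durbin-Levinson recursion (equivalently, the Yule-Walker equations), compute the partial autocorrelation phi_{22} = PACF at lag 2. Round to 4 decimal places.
\phi_{22} = -0.3040

The PACF at lag k is phi_{kk}, the last component of the solution
to the Yule-Walker system G_k phi = r_k where
  (G_k)_{ij} = rho(|i - j|), (r_k)_i = rho(i), i,j = 1..k.
Equivalently, Durbin-Levinson gives phi_{kk} iteratively:
  phi_{11} = rho(1)
  phi_{kk} = [rho(k) - sum_{j=1..k-1} phi_{k-1,j} rho(k-j)]
            / [1 - sum_{j=1..k-1} phi_{k-1,j} rho(j)],
  phi_{k,j} = phi_{k-1,j} - phi_{kk} phi_{k-1,k-j},  j = 1..k-1.
Step k = 1:
  phi_11 = rho(1) = -0.4187.
Step k = 2:
  phi_22 = [rho(2) - phi_11 rho(1)] / [1 - phi_11 rho(1)] = [-0.0754 - (-0.4187)(-0.4187)] / [1 - (-0.4187)(-0.4187)]
         = -0.25070969 / 0.82469031 = -0.304.
Therefore phi_{22} = -0.3040.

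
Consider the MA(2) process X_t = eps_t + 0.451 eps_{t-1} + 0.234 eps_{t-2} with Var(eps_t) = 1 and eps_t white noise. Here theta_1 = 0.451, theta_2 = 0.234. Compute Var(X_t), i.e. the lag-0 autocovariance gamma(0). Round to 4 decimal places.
\gamma(0) = 1.2582

For an MA(q) process X_t = eps_t + sum_i theta_i eps_{t-i} with
Var(eps_t) = sigma^2, the variance is
  gamma(0) = sigma^2 * (1 + sum_i theta_i^2).
  sum_i theta_i^2 = (0.451)^2 + (0.234)^2 = 0.203401 + 0.054756 = 0.258157.
  gamma(0) = 1 * (1 + 0.258157) = 1 * 1.258157 = 1.258157, which rounds to 1.2582.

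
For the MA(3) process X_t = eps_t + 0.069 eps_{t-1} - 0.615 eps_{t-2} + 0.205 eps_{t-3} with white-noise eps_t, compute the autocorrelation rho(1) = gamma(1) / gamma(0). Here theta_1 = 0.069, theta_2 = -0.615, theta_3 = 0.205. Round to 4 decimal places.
\rho(1) = -0.0698

For an MA(q) process with theta_0 = 1, the autocovariance is
  gamma(k) = sigma^2 * sum_{i=0..q-k} theta_i * theta_{i+k},
and rho(k) = gamma(k) / gamma(0). Sigma^2 cancels.
  numerator   = (1)*(0.069) + (0.069)*(-0.615) + (-0.615)*(0.205) = -0.09951.
  denominator = (1)^2 + (0.069)^2 + (-0.615)^2 + (0.205)^2 = 1.425011.
  rho(1) = -0.09951 / 1.425011 = -0.0698.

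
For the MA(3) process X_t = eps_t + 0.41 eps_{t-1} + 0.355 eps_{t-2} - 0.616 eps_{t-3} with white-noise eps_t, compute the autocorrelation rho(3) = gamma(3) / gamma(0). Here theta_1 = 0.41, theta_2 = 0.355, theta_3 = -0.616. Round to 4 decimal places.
\rho(3) = -0.3681

For an MA(q) process with theta_0 = 1, the autocovariance is
  gamma(k) = sigma^2 * sum_{i=0..q-k} theta_i * theta_{i+k},
and rho(k) = gamma(k) / gamma(0). Sigma^2 cancels.
  numerator   = (1)*(-0.616) = -0.616.
  denominator = (1)^2 + (0.41)^2 + (0.355)^2 + (-0.616)^2 = 1.673581.
  rho(3) = -0.616 / 1.673581 = -0.3681.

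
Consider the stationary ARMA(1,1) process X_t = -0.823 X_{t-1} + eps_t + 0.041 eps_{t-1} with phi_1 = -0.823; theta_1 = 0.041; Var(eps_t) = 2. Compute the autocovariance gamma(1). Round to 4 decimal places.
\gamma(1) = -4.6835

Multiply the model equation by X_{t-k} and take expectations. With theta_0 = psi_0 = 1 and psi_j the MA(infinity) weights, this gives
  gamma(k) - sum_i phi_i gamma(k-i) = c_k,
  c_k = sigma^2 * sum_{j=k..q} theta_j psi_{j-k}   (c_k = 0 for k > q),
using gamma(-m) = gamma(m).
psi-weights needed (psi_j = theta_j + sum_i phi_i psi_{j-i}):
  psi_1 = theta_1 + phi_1 = 0.041 + (-0.823) = -0.782
Right-hand sides:
  c_0 = sigma^2 (1 + theta_1 psi_1) = 2 * (1 + (0.041)(-0.782)) = 2 * 0.967938 = 1.935876
  c_1 = sigma^2 theta_1 = 2 * (0.041) = 0.082
  c_2 = 0
Equations for k = 0 and k = 1 (AR order 1):
  gamma(0) = phi_1 gamma(1) + c_0
  gamma(1) = phi_1 gamma(0) + c_1
Substituting the second into the first: gamma(0) (1 - phi_1^2) = c_0 + phi_1 c_1, so
  gamma(0) = (c_0 + phi_1 c_1) / (1 - phi_1^2) = (1.935876 + (-0.823)(0.082)) / (1 - (-0.823)^2) = 1.86839 / 0.322671 = 5.790387.
  gamma(1) = phi_1 gamma(0) + c_1 = (-0.823)(5.790387) + (0.082) = -4.683489.
Therefore gamma(1) = -4.6835 (to 4 decimal places).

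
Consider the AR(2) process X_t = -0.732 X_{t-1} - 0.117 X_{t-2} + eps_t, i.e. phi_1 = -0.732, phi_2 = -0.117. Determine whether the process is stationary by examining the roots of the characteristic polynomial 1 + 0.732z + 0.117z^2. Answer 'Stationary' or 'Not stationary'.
\text{Stationary}

The AR(p) characteristic polynomial is P(z) = 1 + 0.732z + 0.117z^2.
Stationarity requires all roots to lie outside the unit circle, i.e. |z| > 1 for every root.
Set 1 + (0.732) z + (0.117) z^2 = 0, i.e. a z^2 + b z + c = 0 with a = 0.117, b = 0.732, c = 1.
Discriminant D = b^2 - 4ac = (0.732)^2 - 4*(0.117)*1 = 0.535824 - (0.468) = 0.067824.
D >= 0, so the roots are real: z = (-b +/- sqrt(D)) / (2a) = (-0.732 +/- 0.26043) / (0.234).
  z_1 = (-0.732 + 0.26043) / (0.234) = -2.0153,   |z_1| = 2.0153.
  z_2 = (-0.732 - 0.26043) / (0.234) = -4.2412,   |z_2| = 4.2412.
Moduli of all roots: 2.0153, 4.2412.
All moduli strictly greater than 1? Yes.
Verdict: Stationary.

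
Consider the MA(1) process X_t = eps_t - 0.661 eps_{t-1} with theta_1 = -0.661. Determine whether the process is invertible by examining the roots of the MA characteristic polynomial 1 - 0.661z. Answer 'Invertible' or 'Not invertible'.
\text{Invertible}

The MA(q) characteristic polynomial is P(z) = 1 - 0.661z.
Invertibility requires all roots to lie outside the unit circle, i.e. |z| > 1 for every root.
This is linear in z: 1 + (-0.661) z = 0  =>  z = -1/(-0.661) = 1.512859,  |z| = 1.512859.
Moduli of all roots: 1.5129.
All moduli strictly greater than 1? Yes.
Verdict: Invertible.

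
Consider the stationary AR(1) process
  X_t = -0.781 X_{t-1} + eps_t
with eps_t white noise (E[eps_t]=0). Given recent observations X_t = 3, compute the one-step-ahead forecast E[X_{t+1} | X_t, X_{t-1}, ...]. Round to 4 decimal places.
E[X_{t+1} \mid \mathcal F_t] = -2.3430

For an AR(p) model X_t = c + sum_i phi_i X_{t-i} + eps_t, the
one-step-ahead conditional mean is
  E[X_{t+1} | X_t, ...] = c + sum_i phi_i X_{t+1-i}.
Substitute known values:
  E[X_{t+1} | ...] = (-0.781) * (3)
                   = -2.3430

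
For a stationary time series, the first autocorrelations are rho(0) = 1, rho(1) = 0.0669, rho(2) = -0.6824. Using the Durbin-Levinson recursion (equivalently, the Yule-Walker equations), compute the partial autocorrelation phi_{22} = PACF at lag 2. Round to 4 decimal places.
\phi_{22} = -0.6900

The PACF at lag k is phi_{kk}, the last component of the solution
to the Yule-Walker system G_k phi = r_k where
  (G_k)_{ij} = rho(|i - j|), (r_k)_i = rho(i), i,j = 1..k.
Equivalently, Durbin-Levinson gives phi_{kk} iteratively:
  phi_{11} = rho(1)
  phi_{kk} = [rho(k) - sum_{j=1..k-1} phi_{k-1,j} rho(k-j)]
            / [1 - sum_{j=1..k-1} phi_{k-1,j} rho(j)],
  phi_{k,j} = phi_{k-1,j} - phi_{kk} phi_{k-1,k-j},  j = 1..k-1.
Step k = 1:
  phi_11 = rho(1) = 0.0669.
Step k = 2:
  phi_22 = [rho(2) - phi_11 rho(1)] / [1 - phi_11 rho(1)] = [-0.6824 - (0.0669)(0.0669)] / [1 - (0.0669)(0.0669)]
         = -0.68687561 / 0.99552439 = -0.69.
Therefore phi_{22} = -0.6900.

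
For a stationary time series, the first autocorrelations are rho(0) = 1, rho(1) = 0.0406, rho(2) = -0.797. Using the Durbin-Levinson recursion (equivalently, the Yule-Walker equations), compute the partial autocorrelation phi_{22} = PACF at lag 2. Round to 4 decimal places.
\phi_{22} = -0.8000

The PACF at lag k is phi_{kk}, the last component of the solution
to the Yule-Walker system G_k phi = r_k where
  (G_k)_{ij} = rho(|i - j|), (r_k)_i = rho(i), i,j = 1..k.
Equivalently, Durbin-Levinson gives phi_{kk} iteratively:
  phi_{11} = rho(1)
  phi_{kk} = [rho(k) - sum_{j=1..k-1} phi_{k-1,j} rho(k-j)]
            / [1 - sum_{j=1..k-1} phi_{k-1,j} rho(j)],
  phi_{k,j} = phi_{k-1,j} - phi_{kk} phi_{k-1,k-j},  j = 1..k-1.
Step k = 1:
  phi_11 = rho(1) = 0.0406.
Step k = 2:
  phi_22 = [rho(2) - phi_11 rho(1)] / [1 - phi_11 rho(1)] = [-0.797 - (0.0406)(0.0406)] / [1 - (0.0406)(0.0406)]
         = -0.79864836 / 0.99835164 = -0.8.
Therefore phi_{22} = -0.8000.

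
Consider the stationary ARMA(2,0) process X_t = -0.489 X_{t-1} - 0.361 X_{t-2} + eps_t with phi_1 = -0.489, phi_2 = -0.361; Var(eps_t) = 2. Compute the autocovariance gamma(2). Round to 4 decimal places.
\gamma(2) = -0.4893

Multiply the model equation by X_{t-k} and take expectations. With theta_0 = psi_0 = 1 and psi_j the MA(infinity) weights, this gives
  gamma(k) - sum_i phi_i gamma(k-i) = c_k,
  c_k = sigma^2 * sum_{j=k..q} theta_j psi_{j-k}   (c_k = 0 for k > q),
using gamma(-m) = gamma(m).
Pure AR (q = 0): c_0 = sigma^2 = 2, c_k = 0 for k >= 1.
Equations for k = 0, 1, 2 (AR order 2, c_2 = 0):
  (E0) gamma(0) = phi_1 gamma(1) + phi_2 gamma(2) + c_0
  (E1) gamma(1) = phi_1 gamma(0) + phi_2 gamma(1) + c_1
  (E2) gamma(2) = phi_1 gamma(1) + phi_2 gamma(0)
From (E1): gamma(1) = A gamma(0) + B with
  A = phi_1 / (1 - phi_2) = -0.489 / 1.361 = -0.359295,   B = c_1 / (1 - phi_2) = 0 / 1.361 = 0.
Insert (E2) into (E0): gamma(0) (1 - phi_2^2) = phi_1 (1 + phi_2) gamma(1) + c_0.
  phi_1 (1 + phi_2) = (-0.489)(0.639) = -0.312471,   1 - phi_2^2 = 0.869679.
Replace gamma(1) by A gamma(0) + B and collect gamma(0):
  gamma(0) [0.869679 - (-0.312471)(-0.359295)] = c_0 = 2
  gamma(0) * 0.75741 = 2
  gamma(0) = 2 / 0.75741 = 2.640578.
  gamma(1) = A gamma(0) = (-0.359295)(2.640578) = -0.948746.
  gamma(2) = phi_1 gamma(1) + phi_2 gamma(0) = (-0.489)(-0.948746) + (-0.361)(2.640578) = -0.489312.
Therefore gamma(2) = -0.4893 (to 4 decimal places).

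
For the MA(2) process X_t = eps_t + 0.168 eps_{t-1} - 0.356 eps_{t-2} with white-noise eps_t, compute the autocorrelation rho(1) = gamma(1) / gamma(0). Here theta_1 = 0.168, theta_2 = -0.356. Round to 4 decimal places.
\rho(1) = 0.0937

For an MA(q) process with theta_0 = 1, the autocovariance is
  gamma(k) = sigma^2 * sum_{i=0..q-k} theta_i * theta_{i+k},
and rho(k) = gamma(k) / gamma(0). Sigma^2 cancels.
  numerator   = (1)*(0.168) + (0.168)*(-0.356) = 0.108192.
  denominator = (1)^2 + (0.168)^2 + (-0.356)^2 = 1.15496.
  rho(1) = 0.108192 / 1.15496 = 0.0937.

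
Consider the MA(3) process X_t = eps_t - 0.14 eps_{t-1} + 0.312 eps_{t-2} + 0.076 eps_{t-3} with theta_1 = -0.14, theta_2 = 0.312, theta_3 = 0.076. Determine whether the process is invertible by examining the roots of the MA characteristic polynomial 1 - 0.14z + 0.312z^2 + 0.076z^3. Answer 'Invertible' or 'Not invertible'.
\text{Invertible}

The MA(q) characteristic polynomial is P(z) = 1 - 0.14z + 0.312z^2 + 0.076z^3.
Invertibility requires all roots to lie outside the unit circle, i.e. |z| > 1 for every root.
Degree 3: look for a simple real root z0 first, then factor out (1 - z/z0) and solve the remaining quadratic.
Testing z0 = -5: P(-5) = 1 + (-0.14)(-5) + (0.312)(-5)^2 + (0.076)(-5)^3
  = 1 + (0.7) + (7.8) + (-9.5) = 0.  So z_0 = -5 is a root, |z_0| = 5.
Divide out the factor (1 + 0.2 z) = (1 - z/z0) (since 1/z0 = -0.2):
  P(z) = (1 + 0.2 z)(1 + (-0.34) z + (0.38) z^2)
  [check: z-coef -0.34 - (-0.2) = -0.14; z^2-coef 0.38 - (-0.2)(-0.34) = 0.312; z^3-coef -(-0.2)(0.38) = 0.076.]
Remaining roots from the quadratic factor 1 + (-0.34) z + (0.38) z^2:
  Set 1 + (-0.34) z + (0.38) z^2 = 0, i.e. a z^2 + b z + c = 0 with a = 0.38, b = -0.34, c = 1.
  Discriminant D = b^2 - 4ac = (-0.34)^2 - 4*(0.38)*1 = 0.1156 - (1.52) = -1.4044.
  D < 0, so the roots are the complex-conjugate pair z = (-b +/- i sqrt(-D)) / (2a) = 0.4474 +/- 1.5593i.
  For a conjugate pair |z|^2 = z * conj(z) = (product of roots) = c/a = 1/(0.38) = 2.631579, so |z| = sqrt(2.631579) = 1.6222 for both roots.
Moduli of all roots: 5.0000, 1.6222, 1.6222.
All moduli strictly greater than 1? Yes.
Verdict: Invertible.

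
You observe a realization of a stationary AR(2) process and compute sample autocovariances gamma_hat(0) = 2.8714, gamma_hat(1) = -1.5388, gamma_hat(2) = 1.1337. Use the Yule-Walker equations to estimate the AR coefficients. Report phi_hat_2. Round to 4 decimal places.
\hat\phi_{2} = 0.1510

The Yule-Walker equations for an AR(p) process read, in matrix form,
  Gamma_p phi = r_p,   with   (Gamma_p)_{ij} = gamma(|i - j|),
                       (r_p)_i = gamma(i),   i,j = 1..p.
Substitute the sample gammas (Toeplitz matrix and right-hand side of size 2):
  Gamma_p = [[2.8714, -1.5388], [-1.5388, 2.8714]]
  r_p     = [-1.5388, 1.1337]
Written out:
  2.8714 phi_1 - 1.5388 phi_2 = -1.5388
  -1.5388 phi_1 + 2.8714 phi_2 = 1.1337
Solve by Cramer's rule:
  det = gamma(0)^2 - gamma(1)^2 = (2.8714)^2 - (-1.5388)^2 = 8.24493796 - 2.36790544 = 5.87703252
  phi_hat_1 = [gamma(1) gamma(0) - gamma(1) gamma(2)] / det = [(-1.5388)(2.8714) - (-1.5388)(1.1337)] / 5.87703252 = -2.67397276 / 5.87703252 = -0.455
  phi_hat_2 = [gamma(0) gamma(2) - gamma(1)^2] / det = [(2.8714)(1.1337) - (-1.5388)^2] / 5.87703252 = 0.88740074 / 5.87703252 = 0.151
So phi_hat = [-0.4550, 0.1510].
Therefore phi_hat_2 = 0.1510.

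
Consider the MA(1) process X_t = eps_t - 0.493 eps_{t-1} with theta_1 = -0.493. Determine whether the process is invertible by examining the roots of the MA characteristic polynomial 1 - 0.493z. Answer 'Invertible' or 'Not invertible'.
\text{Invertible}

The MA(q) characteristic polynomial is P(z) = 1 - 0.493z.
Invertibility requires all roots to lie outside the unit circle, i.e. |z| > 1 for every root.
This is linear in z: 1 + (-0.493) z = 0  =>  z = -1/(-0.493) = 2.028398,  |z| = 2.028398.
Moduli of all roots: 2.0284.
All moduli strictly greater than 1? Yes.
Verdict: Invertible.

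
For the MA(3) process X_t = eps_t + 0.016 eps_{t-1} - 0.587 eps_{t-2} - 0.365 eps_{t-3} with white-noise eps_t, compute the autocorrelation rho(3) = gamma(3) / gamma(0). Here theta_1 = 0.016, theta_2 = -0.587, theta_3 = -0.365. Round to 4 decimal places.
\rho(3) = -0.2469

For an MA(q) process with theta_0 = 1, the autocovariance is
  gamma(k) = sigma^2 * sum_{i=0..q-k} theta_i * theta_{i+k},
and rho(k) = gamma(k) / gamma(0). Sigma^2 cancels.
  numerator   = (1)*(-0.365) = -0.365.
  denominator = (1)^2 + (0.016)^2 + (-0.587)^2 + (-0.365)^2 = 1.47805.
  rho(3) = -0.365 / 1.47805 = -0.2469.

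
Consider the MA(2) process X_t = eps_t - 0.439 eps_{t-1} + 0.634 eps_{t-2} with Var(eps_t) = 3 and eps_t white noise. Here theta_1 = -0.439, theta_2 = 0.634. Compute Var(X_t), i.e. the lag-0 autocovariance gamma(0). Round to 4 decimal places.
\gamma(0) = 4.7840

For an MA(q) process X_t = eps_t + sum_i theta_i eps_{t-i} with
Var(eps_t) = sigma^2, the variance is
  gamma(0) = sigma^2 * (1 + sum_i theta_i^2).
  sum_i theta_i^2 = (-0.439)^2 + (0.634)^2 = 0.192721 + 0.401956 = 0.594677.
  gamma(0) = 3 * (1 + 0.594677) = 3 * 1.594677 = 4.784031, which rounds to 4.7840.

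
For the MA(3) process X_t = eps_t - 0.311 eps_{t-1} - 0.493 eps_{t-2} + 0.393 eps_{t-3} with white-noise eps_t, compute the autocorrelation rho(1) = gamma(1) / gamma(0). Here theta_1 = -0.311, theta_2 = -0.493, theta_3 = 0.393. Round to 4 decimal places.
\rho(1) = -0.2352

For an MA(q) process with theta_0 = 1, the autocovariance is
  gamma(k) = sigma^2 * sum_{i=0..q-k} theta_i * theta_{i+k},
and rho(k) = gamma(k) / gamma(0). Sigma^2 cancels.
  numerator   = (1)*(-0.311) + (-0.311)*(-0.493) + (-0.493)*(0.393) = -0.351426.
  denominator = (1)^2 + (-0.311)^2 + (-0.493)^2 + (0.393)^2 = 1.494219.
  rho(1) = -0.351426 / 1.494219 = -0.2352.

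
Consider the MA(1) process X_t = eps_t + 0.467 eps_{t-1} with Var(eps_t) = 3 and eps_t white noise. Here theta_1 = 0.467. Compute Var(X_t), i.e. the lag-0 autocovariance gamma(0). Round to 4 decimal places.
\gamma(0) = 3.6543

For an MA(q) process X_t = eps_t + sum_i theta_i eps_{t-i} with
Var(eps_t) = sigma^2, the variance is
  gamma(0) = sigma^2 * (1 + sum_i theta_i^2).
  sum_i theta_i^2 = (0.467)^2 = 0.218089.
  gamma(0) = 3 * (1 + 0.218089) = 3 * 1.218089 = 3.654267, which rounds to 3.6543.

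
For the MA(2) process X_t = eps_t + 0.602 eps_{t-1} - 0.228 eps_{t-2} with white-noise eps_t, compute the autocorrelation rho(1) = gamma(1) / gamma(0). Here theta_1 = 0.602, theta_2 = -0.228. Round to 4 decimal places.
\rho(1) = 0.3286

For an MA(q) process with theta_0 = 1, the autocovariance is
  gamma(k) = sigma^2 * sum_{i=0..q-k} theta_i * theta_{i+k},
and rho(k) = gamma(k) / gamma(0). Sigma^2 cancels.
  numerator   = (1)*(0.602) + (0.602)*(-0.228) = 0.464744.
  denominator = (1)^2 + (0.602)^2 + (-0.228)^2 = 1.414388.
  rho(1) = 0.464744 / 1.414388 = 0.3286.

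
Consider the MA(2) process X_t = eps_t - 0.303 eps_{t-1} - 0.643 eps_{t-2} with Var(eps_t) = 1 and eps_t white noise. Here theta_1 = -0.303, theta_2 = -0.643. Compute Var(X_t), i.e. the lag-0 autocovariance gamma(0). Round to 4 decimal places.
\gamma(0) = 1.5053

For an MA(q) process X_t = eps_t + sum_i theta_i eps_{t-i} with
Var(eps_t) = sigma^2, the variance is
  gamma(0) = sigma^2 * (1 + sum_i theta_i^2).
  sum_i theta_i^2 = (-0.303)^2 + (-0.643)^2 = 0.091809 + 0.413449 = 0.505258.
  gamma(0) = 1 * (1 + 0.505258) = 1 * 1.505258 = 1.505258, which rounds to 1.5053.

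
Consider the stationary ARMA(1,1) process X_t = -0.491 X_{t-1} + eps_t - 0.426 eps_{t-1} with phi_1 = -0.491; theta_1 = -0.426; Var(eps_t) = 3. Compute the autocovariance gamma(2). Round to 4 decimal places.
\gamma(2) = 2.1521

Multiply the model equation by X_{t-k} and take expectations. With theta_0 = psi_0 = 1 and psi_j the MA(infinity) weights, this gives
  gamma(k) - sum_i phi_i gamma(k-i) = c_k,
  c_k = sigma^2 * sum_{j=k..q} theta_j psi_{j-k}   (c_k = 0 for k > q),
using gamma(-m) = gamma(m).
psi-weights needed (psi_j = theta_j + sum_i phi_i psi_{j-i}):
  psi_1 = theta_1 + phi_1 = -0.426 + (-0.491) = -0.917
Right-hand sides:
  c_0 = sigma^2 (1 + theta_1 psi_1) = 3 * (1 + (-0.426)(-0.917)) = 3 * 1.390642 = 4.171926
  c_1 = sigma^2 theta_1 = 3 * (-0.426) = -1.278
  c_2 = 0
Equations for k = 0 and k = 1 (AR order 1):
  gamma(0) = phi_1 gamma(1) + c_0
  gamma(1) = phi_1 gamma(0) + c_1
Substituting the second into the first: gamma(0) (1 - phi_1^2) = c_0 + phi_1 c_1, so
  gamma(0) = (c_0 + phi_1 c_1) / (1 - phi_1^2) = (4.171926 + (-0.491)(-1.278)) / (1 - (-0.491)^2) = 4.799424 / 0.758919 = 6.324027.
  gamma(1) = phi_1 gamma(0) + c_1 = (-0.491)(6.324027) + (-1.278) = -4.383097.
For k = 2 (> q): gamma(2) = phi_1 gamma(1) = (-0.491)(-4.383097) = 2.152101.
Therefore gamma(2) = 2.1521 (to 4 decimal places).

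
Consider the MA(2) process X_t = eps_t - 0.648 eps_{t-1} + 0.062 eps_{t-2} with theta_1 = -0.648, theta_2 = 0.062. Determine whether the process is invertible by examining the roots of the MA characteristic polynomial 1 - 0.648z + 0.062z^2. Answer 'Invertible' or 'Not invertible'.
\text{Invertible}

The MA(q) characteristic polynomial is P(z) = 1 - 0.648z + 0.062z^2.
Invertibility requires all roots to lie outside the unit circle, i.e. |z| > 1 for every root.
Set 1 + (-0.648) z + (0.062) z^2 = 0, i.e. a z^2 + b z + c = 0 with a = 0.062, b = -0.648, c = 1.
Discriminant D = b^2 - 4ac = (-0.648)^2 - 4*(0.062)*1 = 0.419904 - (0.248) = 0.171904.
D >= 0, so the roots are real: z = (-b +/- sqrt(D)) / (2a) = (0.648 +/- 0.414613) / (0.124).
  z_1 = (0.648 + 0.414613) / (0.124) = 8.5695,   |z_1| = 8.5695.
  z_2 = (0.648 - 0.414613) / (0.124) = 1.8822,   |z_2| = 1.8822.
Moduli of all roots: 8.5695, 1.8822.
All moduli strictly greater than 1? Yes.
Verdict: Invertible.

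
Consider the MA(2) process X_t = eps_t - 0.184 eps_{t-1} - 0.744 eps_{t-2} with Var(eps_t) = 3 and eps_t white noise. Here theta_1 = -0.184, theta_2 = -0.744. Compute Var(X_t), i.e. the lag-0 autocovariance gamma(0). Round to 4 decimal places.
\gamma(0) = 4.7622

For an MA(q) process X_t = eps_t + sum_i theta_i eps_{t-i} with
Var(eps_t) = sigma^2, the variance is
  gamma(0) = sigma^2 * (1 + sum_i theta_i^2).
  sum_i theta_i^2 = (-0.184)^2 + (-0.744)^2 = 0.033856 + 0.553536 = 0.587392.
  gamma(0) = 3 * (1 + 0.587392) = 3 * 1.587392 = 4.762176, which rounds to 4.7622.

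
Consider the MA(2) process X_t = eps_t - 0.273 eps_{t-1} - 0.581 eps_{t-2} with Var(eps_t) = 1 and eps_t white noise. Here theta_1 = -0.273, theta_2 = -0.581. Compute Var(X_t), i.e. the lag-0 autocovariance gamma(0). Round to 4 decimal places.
\gamma(0) = 1.4121

For an MA(q) process X_t = eps_t + sum_i theta_i eps_{t-i} with
Var(eps_t) = sigma^2, the variance is
  gamma(0) = sigma^2 * (1 + sum_i theta_i^2).
  sum_i theta_i^2 = (-0.273)^2 + (-0.581)^2 = 0.074529 + 0.337561 = 0.41209.
  gamma(0) = 1 * (1 + 0.41209) = 1 * 1.41209 = 1.41209, which rounds to 1.4121.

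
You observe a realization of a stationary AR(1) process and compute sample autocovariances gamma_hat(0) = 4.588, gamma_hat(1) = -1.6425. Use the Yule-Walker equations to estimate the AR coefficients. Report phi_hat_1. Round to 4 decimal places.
\hat\phi_{1} = -0.3580

The Yule-Walker equations for an AR(p) process read, in matrix form,
  Gamma_p phi = r_p,   with   (Gamma_p)_{ij} = gamma(|i - j|),
                       (r_p)_i = gamma(i),   i,j = 1..p.
Substitute the sample gammas (Toeplitz matrix and right-hand side of size 1):
  Gamma_p = [[4.588]]
  r_p     = [-1.6425]
With p = 1 this is the single equation gamma(0) phi_1 = gamma(1):
  phi_hat_1 = gamma(1) / gamma(0) = -1.6425 / 4.588 = -0.3580.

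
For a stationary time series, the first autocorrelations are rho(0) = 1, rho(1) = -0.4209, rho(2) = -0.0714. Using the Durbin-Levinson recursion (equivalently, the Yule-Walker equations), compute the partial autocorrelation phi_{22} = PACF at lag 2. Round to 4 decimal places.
\phi_{22} = -0.3021

The PACF at lag k is phi_{kk}, the last component of the solution
to the Yule-Walker system G_k phi = r_k where
  (G_k)_{ij} = rho(|i - j|), (r_k)_i = rho(i), i,j = 1..k.
Equivalently, Durbin-Levinson gives phi_{kk} iteratively:
  phi_{11} = rho(1)
  phi_{kk} = [rho(k) - sum_{j=1..k-1} phi_{k-1,j} rho(k-j)]
            / [1 - sum_{j=1..k-1} phi_{k-1,j} rho(j)],
  phi_{k,j} = phi_{k-1,j} - phi_{kk} phi_{k-1,k-j},  j = 1..k-1.
Step k = 1:
  phi_11 = rho(1) = -0.4209.
Step k = 2:
  phi_22 = [rho(2) - phi_11 rho(1)] / [1 - phi_11 rho(1)] = [-0.0714 - (-0.4209)(-0.4209)] / [1 - (-0.4209)(-0.4209)]
         = -0.24855681 / 0.82284319 = -0.3021.
Therefore phi_{22} = -0.3021.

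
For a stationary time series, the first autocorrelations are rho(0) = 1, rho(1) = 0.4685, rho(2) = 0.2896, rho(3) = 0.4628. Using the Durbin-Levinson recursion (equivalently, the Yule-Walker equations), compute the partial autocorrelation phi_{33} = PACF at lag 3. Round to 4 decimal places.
\phi_{33} = 0.3839

The PACF at lag k is phi_{kk}, the last component of the solution
to the Yule-Walker system G_k phi = r_k where
  (G_k)_{ij} = rho(|i - j|), (r_k)_i = rho(i), i,j = 1..k.
Equivalently, Durbin-Levinson gives phi_{kk} iteratively:
  phi_{11} = rho(1)
  phi_{kk} = [rho(k) - sum_{j=1..k-1} phi_{k-1,j} rho(k-j)]
            / [1 - sum_{j=1..k-1} phi_{k-1,j} rho(j)],
  phi_{k,j} = phi_{k-1,j} - phi_{kk} phi_{k-1,k-j},  j = 1..k-1.
Step k = 1:
  phi_11 = rho(1) = 0.4685.
Step k = 2:
  phi_22 = [rho(2) - phi_11 rho(1)] / [1 - phi_11 rho(1)] = [0.2896 - (0.4685)(0.4685)] / [1 - (0.4685)(0.4685)]
         = 0.07010775 / 0.78050775 = 0.089823.
  Update: phi_21 = phi_11 - phi_22 phi_11 = 0.4685 - (0.089823)(0.4685) = 0.426418.
Step k = 3:
  phi_33 = [rho(3) - phi_21 rho(2) - phi_22 rho(1)] / [1 - phi_21 rho(1) - phi_22 rho(2)]
    numerator   = 0.4628 - (0.426418)(0.2896) - (0.089823)(0.4685) = 0.29722721
    denominator = 1 - (0.426418)(0.4685) - (0.089823)(0.2896) = 0.77421044
  phi_33 = 0.29722721 / 0.77421044 = 0.3839.
Therefore phi_{33} = 0.3839.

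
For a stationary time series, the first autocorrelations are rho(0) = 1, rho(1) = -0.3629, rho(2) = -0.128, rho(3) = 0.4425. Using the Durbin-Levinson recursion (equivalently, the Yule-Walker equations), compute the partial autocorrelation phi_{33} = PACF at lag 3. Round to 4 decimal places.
\phi_{33} = 0.3461

The PACF at lag k is phi_{kk}, the last component of the solution
to the Yule-Walker system G_k phi = r_k where
  (G_k)_{ij} = rho(|i - j|), (r_k)_i = rho(i), i,j = 1..k.
Equivalently, Durbin-Levinson gives phi_{kk} iteratively:
  phi_{11} = rho(1)
  phi_{kk} = [rho(k) - sum_{j=1..k-1} phi_{k-1,j} rho(k-j)]
            / [1 - sum_{j=1..k-1} phi_{k-1,j} rho(j)],
  phi_{k,j} = phi_{k-1,j} - phi_{kk} phi_{k-1,k-j},  j = 1..k-1.
Step k = 1:
  phi_11 = rho(1) = -0.3629.
Step k = 2:
  phi_22 = [rho(2) - phi_11 rho(1)] / [1 - phi_11 rho(1)] = [-0.128 - (-0.3629)(-0.3629)] / [1 - (-0.3629)(-0.3629)]
         = -0.25969641 / 0.86830359 = -0.299085.
  Update: phi_21 = phi_11 - phi_22 phi_11 = -0.3629 - (-0.299085)(-0.3629) = -0.471438.
Step k = 3:
  phi_33 = [rho(3) - phi_21 rho(2) - phi_22 rho(1)] / [1 - phi_21 rho(1) - phi_22 rho(2)]
    numerator   = 0.4425 - (-0.471438)(-0.128) - (-0.299085)(-0.3629) = 0.27361808
    denominator = 1 - (-0.471438)(-0.3629) - (-0.299085)(-0.128) = 0.79063234
  phi_33 = 0.27361808 / 0.79063234 = 0.3461.
Therefore phi_{33} = 0.3461.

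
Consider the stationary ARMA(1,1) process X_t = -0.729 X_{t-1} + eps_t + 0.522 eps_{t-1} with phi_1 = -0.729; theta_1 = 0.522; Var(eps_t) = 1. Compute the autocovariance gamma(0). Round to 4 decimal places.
\gamma(0) = 1.0914

Multiply the model equation by X_{t-k} and take expectations. With theta_0 = psi_0 = 1 and psi_j the MA(infinity) weights, this gives
  gamma(k) - sum_i phi_i gamma(k-i) = c_k,
  c_k = sigma^2 * sum_{j=k..q} theta_j psi_{j-k}   (c_k = 0 for k > q),
using gamma(-m) = gamma(m).
psi-weights needed (psi_j = theta_j + sum_i phi_i psi_{j-i}):
  psi_1 = theta_1 + phi_1 = 0.522 + (-0.729) = -0.207
Right-hand sides:
  c_0 = sigma^2 (1 + theta_1 psi_1) = 1 * (1 + (0.522)(-0.207)) = 1 * 0.891946 = 0.891946
  c_1 = sigma^2 theta_1 = 1 * (0.522) = 0.522
  c_2 = 0
Equations for k = 0 and k = 1 (AR order 1):
  gamma(0) = phi_1 gamma(1) + c_0
  gamma(1) = phi_1 gamma(0) + c_1
Substituting the second into the first: gamma(0) (1 - phi_1^2) = c_0 + phi_1 c_1, so
  gamma(0) = (c_0 + phi_1 c_1) / (1 - phi_1^2) = (0.891946 + (-0.729)(0.522)) / (1 - (-0.729)^2) = 0.511408 / 0.468559 = 1.091448.
Therefore gamma(0) = 1.0914 (to 4 decimal places).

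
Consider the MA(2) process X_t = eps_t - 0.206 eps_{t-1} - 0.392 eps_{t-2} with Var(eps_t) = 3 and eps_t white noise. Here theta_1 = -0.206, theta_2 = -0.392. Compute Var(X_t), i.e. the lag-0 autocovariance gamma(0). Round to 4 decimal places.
\gamma(0) = 3.5883

For an MA(q) process X_t = eps_t + sum_i theta_i eps_{t-i} with
Var(eps_t) = sigma^2, the variance is
  gamma(0) = sigma^2 * (1 + sum_i theta_i^2).
  sum_i theta_i^2 = (-0.206)^2 + (-0.392)^2 = 0.042436 + 0.153664 = 0.1961.
  gamma(0) = 3 * (1 + 0.1961) = 3 * 1.1961 = 3.5883.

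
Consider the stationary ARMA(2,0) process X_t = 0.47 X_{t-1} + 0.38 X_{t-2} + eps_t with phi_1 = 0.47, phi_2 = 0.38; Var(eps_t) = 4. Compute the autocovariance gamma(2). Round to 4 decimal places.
\gamma(2) = 8.0929

Multiply the model equation by X_{t-k} and take expectations. With theta_0 = psi_0 = 1 and psi_j the MA(infinity) weights, this gives
  gamma(k) - sum_i phi_i gamma(k-i) = c_k,
  c_k = sigma^2 * sum_{j=k..q} theta_j psi_{j-k}   (c_k = 0 for k > q),
using gamma(-m) = gamma(m).
Pure AR (q = 0): c_0 = sigma^2 = 4, c_k = 0 for k >= 1.
Equations for k = 0, 1, 2 (AR order 2, c_2 = 0):
  (E0) gamma(0) = phi_1 gamma(1) + phi_2 gamma(2) + c_0
  (E1) gamma(1) = phi_1 gamma(0) + phi_2 gamma(1) + c_1
  (E2) gamma(2) = phi_1 gamma(1) + phi_2 gamma(0)
From (E1): gamma(1) = A gamma(0) + B with
  A = phi_1 / (1 - phi_2) = 0.47 / 0.62 = 0.758065,   B = c_1 / (1 - phi_2) = 0 / 0.62 = 0.
Insert (E2) into (E0): gamma(0) (1 - phi_2^2) = phi_1 (1 + phi_2) gamma(1) + c_0.
  phi_1 (1 + phi_2) = (0.47)(1.38) = 0.6486,   1 - phi_2^2 = 0.8556.
Replace gamma(1) by A gamma(0) + B and collect gamma(0):
  gamma(0) [0.8556 - (0.6486)(0.758065)] = c_0 = 4
  gamma(0) * 0.363919 = 4
  gamma(0) = 4 / 0.363919 = 10.991446.
  gamma(1) = A gamma(0) = (0.758065)(10.991446) = 8.332225.
  gamma(2) = phi_1 gamma(1) + phi_2 gamma(0) = (0.47)(8.332225) + (0.38)(10.991446) = 8.092895.
Therefore gamma(2) = 8.0929 (to 4 decimal places).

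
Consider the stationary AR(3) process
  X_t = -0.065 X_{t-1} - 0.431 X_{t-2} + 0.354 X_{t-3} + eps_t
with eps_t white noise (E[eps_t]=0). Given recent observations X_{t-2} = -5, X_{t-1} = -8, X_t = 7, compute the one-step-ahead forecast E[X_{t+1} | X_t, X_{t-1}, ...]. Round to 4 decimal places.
E[X_{t+1} \mid \mathcal F_t] = 1.2230

For an AR(p) model X_t = c + sum_i phi_i X_{t-i} + eps_t, the
one-step-ahead conditional mean is
  E[X_{t+1} | X_t, ...] = c + sum_i phi_i X_{t+1-i}.
Substitute known values:
  E[X_{t+1} | ...] = (-0.065) * (7) + (-0.431) * (-8) + (0.354) * (-5)
                   = 1.2230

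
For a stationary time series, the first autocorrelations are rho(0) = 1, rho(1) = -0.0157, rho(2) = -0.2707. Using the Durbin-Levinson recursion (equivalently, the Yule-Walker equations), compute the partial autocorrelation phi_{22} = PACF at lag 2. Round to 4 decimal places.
\phi_{22} = -0.2710

The PACF at lag k is phi_{kk}, the last component of the solution
to the Yule-Walker system G_k phi = r_k where
  (G_k)_{ij} = rho(|i - j|), (r_k)_i = rho(i), i,j = 1..k.
Equivalently, Durbin-Levinson gives phi_{kk} iteratively:
  phi_{11} = rho(1)
  phi_{kk} = [rho(k) - sum_{j=1..k-1} phi_{k-1,j} rho(k-j)]
            / [1 - sum_{j=1..k-1} phi_{k-1,j} rho(j)],
  phi_{k,j} = phi_{k-1,j} - phi_{kk} phi_{k-1,k-j},  j = 1..k-1.
Step k = 1:
  phi_11 = rho(1) = -0.0157.
Step k = 2:
  phi_22 = [rho(2) - phi_11 rho(1)] / [1 - phi_11 rho(1)] = [-0.2707 - (-0.0157)(-0.0157)] / [1 - (-0.0157)(-0.0157)]
         = -0.27094649 / 0.99975351 = -0.271.
Therefore phi_{22} = -0.2710.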